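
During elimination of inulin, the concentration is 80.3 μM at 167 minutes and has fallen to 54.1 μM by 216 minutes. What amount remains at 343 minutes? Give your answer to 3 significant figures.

19.4 μM

Over Δt = 216 − 167 = 49 minutes, the level fell by a factor of 80.3/54.1 ≈ 1.4843.
n = log₂(1.4843) ≈ 0.56977 half-lives, so t½ = 49/0.56977 ≈ 85.999 minutes.
From t = 216 to t = 343: 54.1 × (1/2)^((343−216)/85.999) ≈ 19.438 μM.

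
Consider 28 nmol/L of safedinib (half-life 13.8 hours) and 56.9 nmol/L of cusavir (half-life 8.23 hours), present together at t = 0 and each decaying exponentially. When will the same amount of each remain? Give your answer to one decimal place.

20.9 hours

Set 28·(1/2)^(t/13.8) = 56.9·(1/2)^(t/8.23).
Taking log₂: log₂(28/56.9) = t·(1/13.8 − 1/8.23).
log₂(0.49209) = -1.023; 1/13.8 − 1/8.23 = -0.049043.
t = -1.023 / -0.049043 ≈ 20.859 hours.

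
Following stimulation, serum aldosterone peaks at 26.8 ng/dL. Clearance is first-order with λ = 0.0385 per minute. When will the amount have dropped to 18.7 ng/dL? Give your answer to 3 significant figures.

t½ = ln 2 / λ = 0.69315 / 0.0385 ≈ 18.004 minutes.
Fraction remaining = 18.7/26.8 ≈ 0.69776.
n = log₂(26.8/18.7) = ln(1.4332)/ln 2 ≈ 0.51919 half-lives.
t = n × t½ = 0.51919 × 18.004 ≈ 9.3475 minutes.

9.35 minutes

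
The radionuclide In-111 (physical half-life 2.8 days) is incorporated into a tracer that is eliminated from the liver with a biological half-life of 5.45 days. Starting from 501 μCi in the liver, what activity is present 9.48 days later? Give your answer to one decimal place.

14.4 μCi

1/t_eff = 1/t_phys + 1/t_biol = 1/2.8 + 1/5.45 = 0.54063 per day.
t_eff = 2.8 × 5.45 / (2.8 + 5.45) ≈ 1.8497 days.
Remaining = 501 × (1/2)^(9.48/1.8497) = 501 × (1/2)^5.1252 ≈ 14.355 μCi.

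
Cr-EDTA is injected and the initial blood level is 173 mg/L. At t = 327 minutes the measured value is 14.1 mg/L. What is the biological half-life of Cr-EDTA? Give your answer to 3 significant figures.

A/A₀ = 14.1/173 ≈ 0.081503.
n = log₂(12.27) ≈ 3.617 half-lives elapsed in 327 minutes.
t½ = 327/3.617 ≈ 90.406 minutes.

90.4 minutes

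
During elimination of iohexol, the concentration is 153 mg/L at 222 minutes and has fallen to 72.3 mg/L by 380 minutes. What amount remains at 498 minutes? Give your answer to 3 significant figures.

Over Δt = 380 − 222 = 158 minutes, the level fell by a factor of 153/72.3 ≈ 2.1162.
n = log₂(2.1162) ≈ 1.0815 half-lives, so t½ = 158/1.0815 ≈ 146.1 minutes.
From t = 380 to t = 498: 72.3 × (1/2)^((498−380)/146.1) ≈ 41.305 mg/L.

41.3 mg/L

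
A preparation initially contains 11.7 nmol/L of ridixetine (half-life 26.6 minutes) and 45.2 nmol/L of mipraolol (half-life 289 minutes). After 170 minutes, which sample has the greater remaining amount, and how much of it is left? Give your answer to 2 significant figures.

ridixetine: 11.7 × (1/2)^6.391 ≈ 0.13942 nmol/L.
mipraolol: 45.2 × (1/2)^0.58824 ≈ 30.065 nmol/L.
Mipraolol has more remaining, at ≈ 30.065 nmol/L.

mipraolol, 30 nmol/L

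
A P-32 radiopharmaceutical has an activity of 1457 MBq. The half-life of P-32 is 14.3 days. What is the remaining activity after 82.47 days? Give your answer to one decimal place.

26.8 MBq

Number of half-lives: n = 82.47/14.3 ≈ 5.7671.
Remaining = 1457 × (1/2)^5.7671 = 1457 × 0.018362 ≈ 26.753 MBq.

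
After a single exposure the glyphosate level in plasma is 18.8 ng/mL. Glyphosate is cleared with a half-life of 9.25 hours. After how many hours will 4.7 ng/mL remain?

18.5 hours

4.7/18.8 = 1/4, so 2 half-lives have elapsed.
t = 2 × 9.25 = 18.5 hours.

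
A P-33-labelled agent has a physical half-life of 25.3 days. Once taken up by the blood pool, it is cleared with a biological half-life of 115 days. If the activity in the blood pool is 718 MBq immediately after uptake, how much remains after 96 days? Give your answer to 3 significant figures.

1/t_eff = 1/t_phys + 1/t_biol = 1/25.3 + 1/115 = 0.048221 per day.
t_eff = 25.3 × 115 / (25.3 + 115) ≈ 20.738 days.
Remaining = 718 × (1/2)^(96/20.738) = 718 × (1/2)^4.6292 ≈ 29.012 MBq.

29.0 MBq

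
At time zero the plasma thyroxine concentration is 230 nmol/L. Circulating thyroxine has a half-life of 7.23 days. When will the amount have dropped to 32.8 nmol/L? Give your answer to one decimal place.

Fraction remaining = 32.8/230 ≈ 0.14261.
n = log₂(230/32.8) = ln(7.0122)/ln 2 ≈ 2.8099 half-lives.
t = n × t½ = 2.8099 × 7.23 ≈ 20.315 days.

20.3 days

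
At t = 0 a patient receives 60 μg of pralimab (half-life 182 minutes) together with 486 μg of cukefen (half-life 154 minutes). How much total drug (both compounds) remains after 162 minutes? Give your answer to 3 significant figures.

pralimab: 60 × (1/2)^(162/182) = 60 × (1/2)^0.89011 ≈ 32.374 μg.
cukefen: 486 × (1/2)^(162/154) = 486 × (1/2)^1.0519 ≈ 234.41 μg.
Total = 32.374 + 234.41 ≈ 266.78 μg.

267 μg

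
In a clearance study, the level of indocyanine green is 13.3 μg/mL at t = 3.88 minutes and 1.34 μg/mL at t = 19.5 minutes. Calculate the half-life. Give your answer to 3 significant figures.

Over Δt = 19.5 − 3.88 = 15.62 minutes, the level fell by a factor of 13.3/1.34 ≈ 9.9254.
n = log₂(9.9254) ≈ 3.3111 half-lives, so t½ = 15.62/3.3111 ≈ 4.7174 minutes.

4.72 minutes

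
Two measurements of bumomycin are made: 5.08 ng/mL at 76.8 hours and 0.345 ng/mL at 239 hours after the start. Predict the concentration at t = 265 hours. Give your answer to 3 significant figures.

0.224 ng/mL

Over Δt = 239 − 76.8 = 162.2 hours, the level fell by a factor of 5.08/0.345 ≈ 14.725.
n = log₂(14.725) ≈ 3.8802 half-lives, so t½ = 162.2/3.8802 ≈ 41.802 hours.
From t = 239 to t = 265: 0.345 × (1/2)^((265−239)/41.802) ≈ 0.22417 ng/mL.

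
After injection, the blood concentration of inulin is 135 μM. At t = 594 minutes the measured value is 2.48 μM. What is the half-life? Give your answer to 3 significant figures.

A/A₀ = 2.48/135 ≈ 0.01837.
n = log₂(54.435) ≈ 5.7665 half-lives elapsed in 594 minutes.
t½ = 594/5.7665 ≈ 103.01 minutes.

103 minutes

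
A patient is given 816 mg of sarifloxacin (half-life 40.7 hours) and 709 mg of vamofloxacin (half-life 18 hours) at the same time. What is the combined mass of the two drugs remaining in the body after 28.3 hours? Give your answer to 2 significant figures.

740 mg

sarifloxacin: 816 × (1/2)^(28.3/40.7) = 816 × (1/2)^0.69533 ≈ 503.93 mg.
vamofloxacin: 709 × (1/2)^(28.3/18) = 709 × (1/2)^1.5722 ≈ 238.43 mg.
Total = 503.93 + 238.43 ≈ 742.36 mg.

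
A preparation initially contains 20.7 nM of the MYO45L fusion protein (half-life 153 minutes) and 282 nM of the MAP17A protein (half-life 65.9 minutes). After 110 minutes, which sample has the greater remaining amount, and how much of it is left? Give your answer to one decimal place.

MYO45L fusion protein: 20.7 × (1/2)^0.71895 ≈ 12.576 nM.
MAP17A protein: 282 × (1/2)^1.6692 ≈ 88.669 nM.
MAP17A protein has more remaining, at ≈ 88.669 nM.

MAP17A protein, 88.7 nM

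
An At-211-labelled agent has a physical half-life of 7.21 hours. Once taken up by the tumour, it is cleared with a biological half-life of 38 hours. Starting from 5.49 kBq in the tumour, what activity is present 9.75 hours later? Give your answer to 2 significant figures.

1.8 kBq

1/t_eff = 1/t_phys + 1/t_biol = 1/7.21 + 1/38 = 0.16501 per hour.
t_eff = 7.21 × 38 / (7.21 + 38) ≈ 6.0602 hours.
Remaining = 5.49 × (1/2)^(9.75/6.0602) = 5.49 × (1/2)^1.6089 ≈ 1.7999 kBq.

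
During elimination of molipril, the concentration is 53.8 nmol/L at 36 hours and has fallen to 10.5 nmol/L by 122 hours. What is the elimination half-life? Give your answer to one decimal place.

Over Δt = 122 − 36 = 86 hours, the level fell by a factor of 53.8/10.5 ≈ 5.1238.
n = log₂(5.1238) ≈ 2.3572 half-lives, so t½ = 86/2.3572 ≈ 36.484 hours.

36.5 hours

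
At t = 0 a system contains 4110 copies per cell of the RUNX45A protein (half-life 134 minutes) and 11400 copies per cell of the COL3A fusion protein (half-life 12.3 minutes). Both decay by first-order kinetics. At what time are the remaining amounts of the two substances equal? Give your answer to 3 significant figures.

19.9 minutes

Set 4110·(1/2)^(t/134) = 11400·(1/2)^(t/12.3).
Taking log₂: log₂(4110/11400) = t·(1/134 − 1/12.3).
log₂(0.36053) = -1.4718; 1/134 − 1/12.3 = -0.073838.
t = -1.4718 / -0.073838 ≈ 19.933 minutes.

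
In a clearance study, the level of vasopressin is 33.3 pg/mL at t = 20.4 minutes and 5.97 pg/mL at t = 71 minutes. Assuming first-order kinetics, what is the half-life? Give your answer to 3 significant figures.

20.4 minutes

Over Δt = 71 − 20.4 = 50.6 minutes, the level fell by a factor of 33.3/5.97 ≈ 5.5779.
n = log₂(5.5779) ≈ 2.4797 half-lives, so t½ = 50.6/2.4797 ≈ 20.406 minutes.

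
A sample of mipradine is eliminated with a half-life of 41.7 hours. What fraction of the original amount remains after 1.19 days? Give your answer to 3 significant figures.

1.19 days = 28.56 hours.
n = 28.56/41.7 ≈ 0.68489 half-lives.
Fraction remaining = (1/2)^0.68489 ≈ 0.62205.

0.622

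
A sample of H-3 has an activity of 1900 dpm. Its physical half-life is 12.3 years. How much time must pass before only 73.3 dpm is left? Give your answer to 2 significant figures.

58 years

Fraction remaining = 73.3/1900 ≈ 0.038579.
n = log₂(1900/73.3) = ln(25.921)/ln 2 ≈ 4.696 half-lives.
t = n × t½ = 4.696 × 12.3 ≈ 57.761 years.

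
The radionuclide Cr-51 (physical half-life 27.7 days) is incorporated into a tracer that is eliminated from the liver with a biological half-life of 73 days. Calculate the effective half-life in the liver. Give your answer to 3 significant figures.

1/t_eff = 1/t_phys + 1/t_biol = 1/27.7 + 1/73 = 0.0498 per day.
t_eff = 27.7 × 73 / (27.7 + 73) ≈ 20.08 days.

20.1 days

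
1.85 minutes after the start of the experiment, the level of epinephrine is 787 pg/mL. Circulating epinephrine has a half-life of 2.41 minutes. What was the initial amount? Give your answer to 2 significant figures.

1300 pg/mL

Number of half-lives elapsed: n = 1.85/2.41 ≈ 0.76763.
A₀ = A × 2^n = 787 × 2^0.76763 = 787 × 1.7025 ≈ 1339.8 pg/mL.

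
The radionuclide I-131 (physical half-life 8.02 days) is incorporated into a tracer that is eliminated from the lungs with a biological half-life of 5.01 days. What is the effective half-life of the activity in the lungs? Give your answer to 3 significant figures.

1/t_eff = 1/t_phys + 1/t_biol = 1/8.02 + 1/5.01 = 0.32429 per day.
t_eff = 8.02 × 5.01 / (8.02 + 5.01) ≈ 3.0837 days.

3.08 days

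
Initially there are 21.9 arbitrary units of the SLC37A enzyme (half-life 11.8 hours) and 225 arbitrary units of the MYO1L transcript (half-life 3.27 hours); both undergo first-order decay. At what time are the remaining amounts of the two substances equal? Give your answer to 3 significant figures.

15.2 hours

Set 21.9·(1/2)^(t/11.8) = 225·(1/2)^(t/3.27).
Taking log₂: log₂(21.9/225) = t·(1/11.8 − 1/3.27).
log₂(0.097333) = -3.3609; 1/11.8 − 1/3.27 = -0.22106.
t = -3.3609 / -0.22106 ≈ 15.203 hours.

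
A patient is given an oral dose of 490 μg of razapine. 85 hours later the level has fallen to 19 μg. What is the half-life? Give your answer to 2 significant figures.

18 hours

A/A₀ = 19/490 ≈ 0.038776.
n = log₂(25.789) ≈ 4.6887 half-lives elapsed in 85 hours.
t½ = 85/4.6887 ≈ 18.129 hours.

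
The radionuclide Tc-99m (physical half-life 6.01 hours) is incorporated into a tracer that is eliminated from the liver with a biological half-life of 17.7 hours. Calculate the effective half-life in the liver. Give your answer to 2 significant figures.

1/t_eff = 1/t_phys + 1/t_biol = 1/6.01 + 1/17.7 = 0.22289 per hour.
t_eff = 6.01 × 17.7 / (6.01 + 17.7) ≈ 4.4866 hours.

4.5 hours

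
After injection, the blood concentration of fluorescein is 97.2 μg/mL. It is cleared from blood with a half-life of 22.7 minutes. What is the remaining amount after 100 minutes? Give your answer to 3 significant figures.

Number of half-lives: n = 100/22.7 ≈ 4.4053.
Remaining = 97.2 × (1/2)^4.4053 = 97.2 × 0.047193 ≈ 4.5871 μg/mL.

4.59 μg/mL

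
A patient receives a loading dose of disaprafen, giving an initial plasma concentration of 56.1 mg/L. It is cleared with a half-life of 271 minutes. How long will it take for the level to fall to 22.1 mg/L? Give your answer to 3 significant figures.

Fraction remaining = 22.1/56.1 ≈ 0.39394.
n = log₂(56.1/22.1) = ln(2.5385)/ln 2 ≈ 1.344 half-lives.
t = n × t½ = 1.344 × 271 ≈ 364.21 minutes.

364 minutes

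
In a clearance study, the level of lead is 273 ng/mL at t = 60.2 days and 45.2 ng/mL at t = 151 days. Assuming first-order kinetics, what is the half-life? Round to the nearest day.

35 days

Over Δt = 151 − 60.2 = 90.8 days, the level fell by a factor of 273/45.2 ≈ 6.0398.
n = log₂(6.0398) ≈ 2.5945 half-lives, so t½ = 90.8/2.5945 ≈ 34.997 days.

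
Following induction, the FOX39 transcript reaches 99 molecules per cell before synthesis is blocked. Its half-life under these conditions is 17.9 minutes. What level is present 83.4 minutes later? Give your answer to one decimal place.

3.9 molecules per cell

Number of half-lives: n = 83.4/17.9 ≈ 4.6592.
Remaining = 99 × (1/2)^4.6592 = 99 × 0.039576 ≈ 3.9181 molecules per cell.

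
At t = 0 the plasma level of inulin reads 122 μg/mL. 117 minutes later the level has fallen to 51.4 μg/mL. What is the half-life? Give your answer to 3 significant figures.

A/A₀ = 51.4/122 ≈ 0.42131.
n = log₂(2.3735) ≈ 1.247 half-lives elapsed in 117 minutes.
t½ = 117/1.247 ≈ 93.822 minutes.

93.8 minutes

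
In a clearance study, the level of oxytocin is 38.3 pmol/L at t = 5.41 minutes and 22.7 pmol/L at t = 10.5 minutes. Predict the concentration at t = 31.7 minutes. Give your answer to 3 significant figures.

2.57 pmol/L

Over Δt = 10.5 − 5.41 = 5.09 minutes, the level fell by a factor of 38.3/22.7 ≈ 1.6872.
n = log₂(1.6872) ≈ 0.75465 half-lives, so t½ = 5.09/0.75465 ≈ 6.7448 minutes.
From t = 10.5 to t = 31.7: 22.7 × (1/2)^((31.7−10.5)/6.7448) ≈ 2.5695 pmol/L.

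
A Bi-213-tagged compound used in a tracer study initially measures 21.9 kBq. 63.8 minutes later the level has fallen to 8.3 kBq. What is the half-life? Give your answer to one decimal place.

A/A₀ = 8.3/21.9 ≈ 0.379.
n = log₂(2.6386) ≈ 1.3997 half-lives elapsed in 63.8 minutes.
t½ = 63.8/1.3997 ≈ 45.58 minutes.

45.6 minutes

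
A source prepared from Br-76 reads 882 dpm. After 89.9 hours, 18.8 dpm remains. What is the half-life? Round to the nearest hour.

A/A₀ = 18.8/882 ≈ 0.021315.
n = log₂(46.915) ≈ 5.552 half-lives elapsed in 89.9 hours.
t½ = 89.9/5.552 ≈ 16.192 hours.

16 hours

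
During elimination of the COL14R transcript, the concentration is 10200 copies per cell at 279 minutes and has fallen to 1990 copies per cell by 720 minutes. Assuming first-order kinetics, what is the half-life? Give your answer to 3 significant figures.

Over Δt = 720 − 279 = 441 minutes, the level fell by a factor of 10200/1990 ≈ 5.1256.
n = log₂(5.1256) ≈ 2.3577 half-lives, so t½ = 441/2.3577 ≈ 187.04 minutes.

187 minutes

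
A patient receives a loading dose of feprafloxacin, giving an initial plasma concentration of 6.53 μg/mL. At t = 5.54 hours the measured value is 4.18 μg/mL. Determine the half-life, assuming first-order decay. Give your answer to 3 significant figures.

A/A₀ = 4.18/6.53 ≈ 0.64012.
n = log₂(1.5622) ≈ 0.64358 half-lives elapsed in 5.54 hours.
t½ = 5.54/0.64358 ≈ 8.6081 hours.

8.61 hours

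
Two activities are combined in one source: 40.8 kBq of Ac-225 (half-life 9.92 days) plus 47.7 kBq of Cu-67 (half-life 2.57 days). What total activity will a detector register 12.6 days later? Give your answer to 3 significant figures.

18.5 kBq

Ac-225: 40.8 × (1/2)^(12.6/9.92) = 40.8 × (1/2)^1.2702 ≈ 16.916 kBq.
Cu-67: 47.7 × (1/2)^(12.6/2.57) = 47.7 × (1/2)^4.9027 ≈ 1.5946 kBq.
Total = 16.916 + 1.5946 ≈ 18.511 kBq.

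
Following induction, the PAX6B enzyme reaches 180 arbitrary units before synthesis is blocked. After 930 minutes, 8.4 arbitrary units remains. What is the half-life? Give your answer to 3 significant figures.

210 minutes

A/A₀ = 8.4/180 ≈ 0.046667.
n = log₂(21.429) ≈ 4.4215 half-lives elapsed in 930 minutes.
t½ = 930/4.4215 ≈ 210.34 minutes.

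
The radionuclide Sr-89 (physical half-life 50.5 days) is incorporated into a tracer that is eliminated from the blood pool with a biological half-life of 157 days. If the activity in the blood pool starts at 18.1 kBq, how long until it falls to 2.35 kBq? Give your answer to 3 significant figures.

113 days

1/t_eff = 1/t_phys + 1/t_biol = 1/50.5 + 1/157 = 0.026171 per day.
t_eff = 50.5 × 157 / (50.5 + 157) ≈ 38.21 days.
n = log₂(18.1/2.35) ≈ 2.9453; t = 2.9453 × 38.21 ≈ 112.54 days.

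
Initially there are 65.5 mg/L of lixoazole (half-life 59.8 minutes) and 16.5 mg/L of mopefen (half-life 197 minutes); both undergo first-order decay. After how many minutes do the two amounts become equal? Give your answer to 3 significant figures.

171 minutes

Set 65.5·(1/2)^(t/59.8) = 16.5·(1/2)^(t/197).
Taking log₂: log₂(65.5/16.5) = t·(1/59.8 − 1/197).
log₂(3.9697) = 1.989; 1/59.8 − 1/197 = 0.011646.
t = 1.989 / 0.011646 ≈ 170.79 minutes.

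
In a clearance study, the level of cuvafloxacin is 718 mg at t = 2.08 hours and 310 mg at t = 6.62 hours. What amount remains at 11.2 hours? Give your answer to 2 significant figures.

130 mg

Over Δt = 6.62 − 2.08 = 4.54 hours, the level fell by a factor of 718/310 ≈ 2.3161.
n = log₂(2.3161) ≈ 1.2117 half-lives, so t½ = 4.54/1.2117 ≈ 3.7468 hours.
From t = 6.62 to t = 11.2: 310 × (1/2)^((11.2−6.62)/3.7468) ≈ 132.86 mg.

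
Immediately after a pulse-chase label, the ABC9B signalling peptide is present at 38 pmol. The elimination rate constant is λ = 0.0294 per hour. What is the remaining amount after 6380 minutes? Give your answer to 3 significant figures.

t½ = ln 2 / λ = 0.69315 / 0.0294 ≈ 23.576 hours.
Convert the elapsed time: 6380 minutes = 106.333 hours.
Number of half-lives: n = 106.333/23.576 ≈ 4.5102.
Remaining = 38 × (1/2)^4.5102 = 38 × 0.043884 ≈ 1.6676 pmol.

1.67 pmol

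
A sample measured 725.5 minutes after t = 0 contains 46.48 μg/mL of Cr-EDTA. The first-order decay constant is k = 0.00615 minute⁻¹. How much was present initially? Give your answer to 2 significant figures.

4000 μg/mL

t½ = ln 2 / k = 0.69315 / 0.00615 ≈ 112.71 minutes.
Number of half-lives elapsed: n = 725.5/112.71 ≈ 6.4371.
A₀ = A × 2^n = 46.48 × 2^6.4371 = 46.48 × 86.645 ≈ 4027.3 μg/mL.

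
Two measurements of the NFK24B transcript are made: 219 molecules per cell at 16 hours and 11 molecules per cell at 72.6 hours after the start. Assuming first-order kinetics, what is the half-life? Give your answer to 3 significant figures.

13.1 hours

Over Δt = 72.6 − 16 = 56.6 hours, the level fell by a factor of 219/11 ≈ 19.909.
n = log₂(19.909) ≈ 4.3154 half-lives, so t½ = 56.6/4.3154 ≈ 13.116 hours.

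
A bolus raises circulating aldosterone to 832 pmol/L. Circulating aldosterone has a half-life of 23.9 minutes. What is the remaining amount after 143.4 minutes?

Elapsed time is 6 half-lives (143.4/23.9).
Each half-life halves the amount: 832 × (1/2)^6 = 832/64 = 13 pmol/L.

13 pmol/L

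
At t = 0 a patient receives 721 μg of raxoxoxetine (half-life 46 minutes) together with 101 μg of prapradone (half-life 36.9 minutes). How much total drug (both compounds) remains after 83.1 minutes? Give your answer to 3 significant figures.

227 μg

raxoxoxetine: 721 × (1/2)^(83.1/46) = 721 × (1/2)^1.8065 ≈ 206.12 μg.
prapradone: 101 × (1/2)^(83.1/36.9) = 101 × (1/2)^2.252 ≈ 21.203 μg.
Total = 206.12 + 21.203 ≈ 227.32 μg.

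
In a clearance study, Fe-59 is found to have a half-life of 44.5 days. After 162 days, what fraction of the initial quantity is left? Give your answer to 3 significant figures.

n = 162/44.5 ≈ 3.6404 half-lives.
Fraction remaining = (1/2)^3.6404 ≈ 0.080189.

0.0802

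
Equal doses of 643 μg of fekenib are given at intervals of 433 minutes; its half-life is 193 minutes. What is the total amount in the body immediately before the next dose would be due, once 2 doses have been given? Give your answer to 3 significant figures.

164 μg

The 2 doses were given 866, 433 minutes ago.
Total = 643·(1/2)^(866/193) + 643·(1/2)^(433/193)
      = 28.673 + 135.78 ≈ 164.46 μg.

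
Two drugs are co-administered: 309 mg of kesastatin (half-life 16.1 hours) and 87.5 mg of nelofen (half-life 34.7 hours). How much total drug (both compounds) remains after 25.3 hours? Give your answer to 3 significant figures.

kesastatin: 309 × (1/2)^(25.3/16.1) = 309 × (1/2)^1.5714 ≈ 103.97 mg.
nelofen: 87.5 × (1/2)^(25.3/34.7) = 87.5 × (1/2)^0.72911 ≈ 52.787 mg.
Total = 103.97 + 52.787 ≈ 156.76 mg.

157 mg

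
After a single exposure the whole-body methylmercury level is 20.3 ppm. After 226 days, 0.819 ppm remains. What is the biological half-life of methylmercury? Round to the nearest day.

49 days

A/A₀ = 0.819/20.3 ≈ 0.040345.
n = log₂(24.786) ≈ 4.6315 half-lives elapsed in 226 days.
t½ = 226/4.6315 ≈ 48.797 days.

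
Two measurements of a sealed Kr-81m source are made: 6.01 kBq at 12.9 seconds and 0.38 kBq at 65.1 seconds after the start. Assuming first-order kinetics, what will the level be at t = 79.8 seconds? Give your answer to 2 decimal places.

Over Δt = 65.1 − 12.9 = 52.2 seconds, the level fell by a factor of 6.01/0.38 ≈ 15.816.
n = log₂(15.816) ≈ 3.9833 half-lives, so t½ = 52.2/3.9833 ≈ 13.105 seconds.
From t = 65.1 to t = 79.8: 0.38 × (1/2)^((79.8−65.1)/13.105) ≈ 0.17463 kBq.

0.17 kBq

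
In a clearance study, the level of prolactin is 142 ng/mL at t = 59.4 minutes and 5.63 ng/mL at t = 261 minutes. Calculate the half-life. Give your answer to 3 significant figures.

Over Δt = 261 − 59.4 = 201.6 minutes, the level fell by a factor of 142/5.63 ≈ 25.222.
n = log₂(25.222) ≈ 4.6566 half-lives, so t½ = 201.6/4.6566 ≈ 43.293 minutes.

43.3 minutes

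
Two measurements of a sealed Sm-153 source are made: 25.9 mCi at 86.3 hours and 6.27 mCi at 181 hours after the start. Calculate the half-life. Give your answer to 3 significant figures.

Over Δt = 181 − 86.3 = 94.7 hours, the level fell by a factor of 25.9/6.27 ≈ 4.1308.
n = log₂(4.1308) ≈ 2.0464 half-lives, so t½ = 94.7/2.0464 ≈ 46.276 hours.

46.3 hours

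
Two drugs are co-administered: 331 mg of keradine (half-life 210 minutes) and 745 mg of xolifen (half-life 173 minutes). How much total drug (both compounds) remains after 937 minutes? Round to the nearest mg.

32 mg

keradine: 331 × (1/2)^(937/210) = 331 × (1/2)^4.4619 ≈ 15.02 mg.
xolifen: 745 × (1/2)^(937/173) = 745 × (1/2)^5.4162 ≈ 17.447 mg.
Total = 15.02 + 17.447 ≈ 32.467 mg.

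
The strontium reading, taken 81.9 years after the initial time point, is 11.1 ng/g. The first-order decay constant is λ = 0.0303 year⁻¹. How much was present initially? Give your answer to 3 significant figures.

133 ng/g

t½ = ln 2 / λ = 0.69315 / 0.0303 ≈ 22.876 years.
Number of half-lives elapsed: n = 81.9/22.876 ≈ 3.5801.
A₀ = A × 2^n = 11.1 × 2^3.5801 = 11.1 × 11.96 ≈ 132.76 ng/g.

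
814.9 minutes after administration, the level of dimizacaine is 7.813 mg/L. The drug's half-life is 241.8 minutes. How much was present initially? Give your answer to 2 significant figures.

Number of half-lives elapsed: n = 814.9/241.8 ≈ 3.3701.
A₀ = A × 2^n = 7.813 × 2^3.3701 = 7.813 × 10.34 ≈ 80.785 mg/L.

81 mg/L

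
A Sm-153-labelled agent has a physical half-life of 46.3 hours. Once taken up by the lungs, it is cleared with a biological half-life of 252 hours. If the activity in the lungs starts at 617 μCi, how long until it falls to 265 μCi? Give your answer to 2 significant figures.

48 hours

1/t_eff = 1/t_phys + 1/t_biol = 1/46.3 + 1/252 = 0.025567 per hour.
t_eff = 46.3 × 252 / (46.3 + 252) ≈ 39.114 hours.
n = log₂(617/265) ≈ 1.2193; t = 1.2193 × 39.114 ≈ 47.69 hours.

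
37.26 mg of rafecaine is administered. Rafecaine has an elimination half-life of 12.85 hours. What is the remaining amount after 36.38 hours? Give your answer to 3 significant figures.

Number of half-lives: n = 36.38/12.85 ≈ 2.8311.
Remaining = 37.26 × (1/2)^2.8311 = 37.26 × 0.14052 ≈ 5.2359 mg.

5.24 mg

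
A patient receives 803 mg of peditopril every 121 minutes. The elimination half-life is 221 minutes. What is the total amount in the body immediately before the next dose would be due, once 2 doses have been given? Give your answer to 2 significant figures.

930 mg

The 2 doses were given 242, 121 minutes ago.
Total = 803·(1/2)^(242/221) + 803·(1/2)^(121/221)
      = 375.91 + 549.41 ≈ 925.32 mg.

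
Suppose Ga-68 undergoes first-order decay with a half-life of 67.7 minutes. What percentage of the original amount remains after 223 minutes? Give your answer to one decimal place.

n = 223/67.7 ≈ 3.2939 half-lives.
Fraction remaining = (1/2)^3.2939 ≈ 0.10196, i.e. 10.196%.

10.2%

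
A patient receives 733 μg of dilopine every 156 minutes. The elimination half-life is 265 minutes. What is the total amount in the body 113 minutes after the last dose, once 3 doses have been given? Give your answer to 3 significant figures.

The 3 doses were given 425, 269, 113 minutes ago.
Total = 733·(1/2)^(425/265) + 733·(1/2)^(269/265) + 733·(1/2)^(113/265)
      = 241.17 + 362.69 + 545.43 ≈ 1149.3 μg.

1150 μg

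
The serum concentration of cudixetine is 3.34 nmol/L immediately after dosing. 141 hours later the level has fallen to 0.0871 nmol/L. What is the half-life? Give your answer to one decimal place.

26.8 hours

A/A₀ = 0.0871/3.34 ≈ 0.026078.
n = log₂(38.347) ≈ 5.261 half-lives elapsed in 141 hours.
t½ = 141/5.261 ≈ 26.801 hours.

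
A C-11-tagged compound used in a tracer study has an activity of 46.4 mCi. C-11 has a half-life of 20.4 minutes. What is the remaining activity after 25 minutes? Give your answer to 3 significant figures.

Number of half-lives: n = 25/20.4 ≈ 1.2255.
Remaining = 46.4 × (1/2)^1.2255 = 46.4 × 0.42765 ≈ 19.843 mCi.

19.8 mCi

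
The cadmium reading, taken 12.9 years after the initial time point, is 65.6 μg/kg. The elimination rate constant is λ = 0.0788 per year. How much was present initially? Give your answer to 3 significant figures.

t½ = ln 2 / λ = 0.69315 / 0.0788 ≈ 8.7963 years.
Number of half-lives elapsed: n = 12.9/8.7963 ≈ 1.4665.
A₀ = A × 2^n = 65.6 × 2^1.4665 = 65.6 × 2.7636 ≈ 181.29 μg/kg.

181 μg/kg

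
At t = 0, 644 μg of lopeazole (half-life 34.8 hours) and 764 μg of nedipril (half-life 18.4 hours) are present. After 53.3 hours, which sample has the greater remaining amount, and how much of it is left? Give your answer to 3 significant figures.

lopeazole, 223 μg

lopeazole: 644 × (1/2)^1.5316 ≈ 222.75 μg.
nedipril: 764 × (1/2)^2.8967 ≈ 102.59 μg.
Lopeazole has more remaining, at ≈ 222.75 μg.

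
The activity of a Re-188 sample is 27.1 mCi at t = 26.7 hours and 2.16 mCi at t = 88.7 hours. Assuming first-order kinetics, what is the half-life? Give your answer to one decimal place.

Over Δt = 88.7 − 26.7 = 62 hours, the level fell by a factor of 27.1/2.16 ≈ 12.546.
n = log₂(12.546) ≈ 3.6492 half-lives, so t½ = 62/3.6492 ≈ 16.99 hours.

17.0 hours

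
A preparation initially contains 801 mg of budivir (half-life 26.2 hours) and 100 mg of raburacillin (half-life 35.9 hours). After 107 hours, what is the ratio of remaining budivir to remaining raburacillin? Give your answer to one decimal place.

3.7

budivir: 801 × (1/2)^(107/26.2) = 801 × (1/2)^4.084 ≈ 47.232 mg.
raburacillin: 100 × (1/2)^(107/35.9) = 100 × (1/2)^2.9805 ≈ 12.67 mg.
Ratio ≈ 47.232 / 12.67 ≈ 3.7278.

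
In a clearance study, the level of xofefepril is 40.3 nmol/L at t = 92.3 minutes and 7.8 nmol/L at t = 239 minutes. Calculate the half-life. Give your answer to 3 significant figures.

61.9 minutes

Over Δt = 239 − 92.3 = 146.7 minutes, the level fell by a factor of 40.3/7.8 ≈ 5.1667.
n = log₂(5.1667) ≈ 2.3692 half-lives, so t½ = 146.7/2.3692 ≈ 61.919 minutes.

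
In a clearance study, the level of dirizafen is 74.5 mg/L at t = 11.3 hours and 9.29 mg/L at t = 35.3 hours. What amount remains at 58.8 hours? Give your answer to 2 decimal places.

1.21 mg/L

Over Δt = 35.3 − 11.3 = 24 hours, the level fell by a factor of 74.5/9.29 ≈ 8.0194.
n = log₂(8.0194) ≈ 3.0035 half-lives, so t½ = 24/3.0035 ≈ 7.9907 hours.
From t = 35.3 to t = 58.8: 9.29 × (1/2)^((58.8−35.3)/7.9907) ≈ 1.2098 mg/L.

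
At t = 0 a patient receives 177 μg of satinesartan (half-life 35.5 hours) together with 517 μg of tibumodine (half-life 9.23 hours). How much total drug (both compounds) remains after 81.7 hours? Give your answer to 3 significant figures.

satinesartan: 177 × (1/2)^(81.7/35.5) = 177 × (1/2)^2.3014 ≈ 35.907 μg.
tibumodine: 517 × (1/2)^(81.7/9.23) = 517 × (1/2)^8.8516 ≈ 1.1192 μg.
Total = 35.907 + 1.1192 ≈ 37.026 μg.

37.0 μg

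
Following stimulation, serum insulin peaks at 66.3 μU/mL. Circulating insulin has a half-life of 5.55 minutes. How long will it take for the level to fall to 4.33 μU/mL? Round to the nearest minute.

Fraction remaining = 4.33/66.3 ≈ 0.065309.
n = log₂(66.3/4.33) = ln(15.312)/ln 2 ≈ 3.9366 half-lives.
t = n × t½ = 3.9366 × 5.55 ≈ 21.848 minutes.

22 minutes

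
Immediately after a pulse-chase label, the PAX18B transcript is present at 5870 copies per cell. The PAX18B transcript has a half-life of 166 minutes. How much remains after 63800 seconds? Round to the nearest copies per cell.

Convert the elapsed time: 63800 seconds = 1063.33 minutes.
Number of half-lives: n = 1063.33/166 ≈ 6.4056.
Remaining = 5870 × (1/2)^6.4056 = 5870 × 0.011795 ≈ 69.239 copies per cell.

69 copies per cell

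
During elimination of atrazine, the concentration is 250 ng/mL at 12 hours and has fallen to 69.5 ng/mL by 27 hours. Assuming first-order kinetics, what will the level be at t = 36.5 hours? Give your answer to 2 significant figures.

31 ng/mL

Over Δt = 27 − 12 = 15 hours, the level fell by a factor of 250/69.5 ≈ 3.5971.
n = log₂(3.5971) ≈ 1.8468 half-lives, so t½ = 15/1.8468 ≈ 8.122 hours.
From t = 27 to t = 36.5: 69.5 × (1/2)^((36.5−27)/8.122) ≈ 30.894 ng/mL.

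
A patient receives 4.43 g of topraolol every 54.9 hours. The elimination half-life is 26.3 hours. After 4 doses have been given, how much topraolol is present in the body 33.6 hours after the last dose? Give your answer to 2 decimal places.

2.38 g

The 4 doses were given 198.3, 143.4, 88.5, 33.6 hours ago.
Total = 4.43·(1/2)^(198.3/26.3) + 4.43·(1/2)^(143.4/26.3) + 4.43·(1/2)^(88.5/26.3) + 4.43·(1/2)^(33.6/26.3)
      = 0.023805 + 0.10117 + 0.42996 + 1.8273 ≈ 2.3823 g.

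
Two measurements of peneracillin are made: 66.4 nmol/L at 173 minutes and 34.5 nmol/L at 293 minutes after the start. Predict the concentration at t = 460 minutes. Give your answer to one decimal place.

Over Δt = 293 − 173 = 120 minutes, the level fell by a factor of 66.4/34.5 ≈ 1.9246.
n = log₂(1.9246) ≈ 0.94459 half-lives, so t½ = 120/0.94459 ≈ 127.04 minutes.
From t = 293 to t = 460: 34.5 × (1/2)^((460−293)/127.04) ≈ 13.871 nmol/L.

13.9 nmol/L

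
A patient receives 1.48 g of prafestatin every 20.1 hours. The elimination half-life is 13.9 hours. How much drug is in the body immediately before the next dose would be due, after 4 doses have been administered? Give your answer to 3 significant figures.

The 4 doses were given 80.4, 60.3, 40.2, 20.1 hours ago.
Total = 1.48·(1/2)^(80.4/13.9) + 1.48·(1/2)^(60.3/13.9) + 1.48·(1/2)^(40.2/13.9) + 1.48·(1/2)^(20.1/13.9)
      = 0.026857 + 0.073174 + 0.19937 + 0.5432 ≈ 0.8426 g.

0.843 g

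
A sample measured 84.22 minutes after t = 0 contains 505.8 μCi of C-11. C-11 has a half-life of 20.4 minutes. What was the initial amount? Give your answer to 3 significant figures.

8850 μCi

Number of half-lives elapsed: n = 84.22/20.4 ≈ 4.1284.
A₀ = A × 2^n = 505.8 × 2^4.1284 = 505.8 × 17.49 ≈ 8846.3 μCi.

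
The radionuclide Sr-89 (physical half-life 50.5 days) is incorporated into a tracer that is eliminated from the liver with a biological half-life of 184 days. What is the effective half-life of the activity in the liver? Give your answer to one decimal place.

1/t_eff = 1/t_phys + 1/t_biol = 1/50.5 + 1/184 = 0.025237 per day.
t_eff = 50.5 × 184 / (50.5 + 184) ≈ 39.625 days.

39.6 days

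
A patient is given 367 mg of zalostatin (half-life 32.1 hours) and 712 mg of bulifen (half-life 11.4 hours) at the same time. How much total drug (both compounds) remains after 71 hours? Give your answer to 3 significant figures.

zalostatin: 367 × (1/2)^(71/32.1) = 367 × (1/2)^2.2118 ≈ 79.22 mg.
bulifen: 712 × (1/2)^(71/11.4) = 712 × (1/2)^6.2281 ≈ 9.4983 mg.
Total = 79.22 + 9.4983 ≈ 88.719 mg.

88.7 mg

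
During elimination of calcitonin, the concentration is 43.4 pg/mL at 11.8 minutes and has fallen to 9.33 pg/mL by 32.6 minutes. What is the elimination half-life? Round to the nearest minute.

Over Δt = 32.6 − 11.8 = 20.8 minutes, the level fell by a factor of 43.4/9.33 ≈ 4.6517.
n = log₂(4.6517) ≈ 2.2177 half-lives, so t½ = 20.8/2.2177 ≈ 9.3789 minutes.

9 minutes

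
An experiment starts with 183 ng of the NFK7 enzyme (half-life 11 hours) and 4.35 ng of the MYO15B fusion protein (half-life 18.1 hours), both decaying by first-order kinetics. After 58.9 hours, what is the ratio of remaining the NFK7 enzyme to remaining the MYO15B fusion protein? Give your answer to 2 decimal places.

9.81

NFK7 enzyme: 183 × (1/2)^(58.9/11) = 183 × (1/2)^5.3545 ≈ 4.4727 ng.
MYO15B fusion protein: 4.35 × (1/2)^(58.9/18.1) = 4.35 × (1/2)^3.2541 ≈ 0.45593 ng.
Ratio ≈ 4.4727 / 0.45593 ≈ 9.8102.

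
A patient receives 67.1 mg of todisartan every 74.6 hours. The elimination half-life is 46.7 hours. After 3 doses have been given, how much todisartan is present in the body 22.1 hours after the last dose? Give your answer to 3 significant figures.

The 3 doses were given 171.3, 96.7, 22.1 hours ago.
Total = 67.1·(1/2)^(171.3/46.7) + 67.1·(1/2)^(96.7/46.7) + 67.1·(1/2)^(22.1/46.7)
      = 5.2786 + 15.973 + 48.335 ≈ 69.587 mg.

69.6 mg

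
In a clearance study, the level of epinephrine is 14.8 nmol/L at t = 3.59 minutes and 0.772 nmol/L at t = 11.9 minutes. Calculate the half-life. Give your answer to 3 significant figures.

Over Δt = 11.9 − 3.59 = 8.31 minutes, the level fell by a factor of 14.8/0.772 ≈ 19.171.
n = log₂(19.171) ≈ 4.2609 half-lives, so t½ = 8.31/4.2609 ≈ 1.9503 minutes.

1.95 minutes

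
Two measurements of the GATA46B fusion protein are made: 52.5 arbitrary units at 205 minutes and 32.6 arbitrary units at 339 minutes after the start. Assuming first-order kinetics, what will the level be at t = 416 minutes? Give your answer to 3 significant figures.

Over Δt = 339 − 205 = 134 minutes, the level fell by a factor of 52.5/32.6 ≈ 1.6104.
n = log₂(1.6104) ≈ 0.68745 half-lives, so t½ = 134/0.68745 ≈ 194.92 minutes.
From t = 339 to t = 416: 32.6 × (1/2)^((416−339)/194.92) ≈ 24.792 arbitrary units.

24.8 arbitrary units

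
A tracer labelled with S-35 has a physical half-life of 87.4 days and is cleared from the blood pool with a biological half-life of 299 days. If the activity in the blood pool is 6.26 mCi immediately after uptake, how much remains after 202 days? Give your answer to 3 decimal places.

1/t_eff = 1/t_phys + 1/t_biol = 1/87.4 + 1/299 = 0.014786 per day.
t_eff = 87.4 × 299 / (87.4 + 299) ≈ 67.631 days.
Remaining = 6.26 × (1/2)^(202/67.631) = 6.26 × (1/2)^2.9868 ≈ 0.78969 mCi.

0.790 mCi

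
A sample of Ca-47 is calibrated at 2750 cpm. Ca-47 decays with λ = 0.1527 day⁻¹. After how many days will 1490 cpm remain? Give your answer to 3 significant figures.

4.01 days

t½ = ln 2 / λ = 0.69315 / 0.1527 ≈ 4.5393 days.
Fraction remaining = 1490/2750 ≈ 0.54182.
n = log₂(2750/1490) = ln(1.8456)/ln 2 ≈ 0.88412 half-lives.
t = n × t½ = 0.88412 × 4.5393 ≈ 4.0133 days.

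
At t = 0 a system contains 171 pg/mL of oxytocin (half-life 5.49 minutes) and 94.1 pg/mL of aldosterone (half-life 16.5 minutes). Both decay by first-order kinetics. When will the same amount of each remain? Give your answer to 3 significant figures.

7.09 minutes

Set 171·(1/2)^(t/5.49) = 94.1·(1/2)^(t/16.5).
Taking log₂: log₂(171/94.1) = t·(1/5.49 − 1/16.5).
log₂(1.8172) = 0.86173; 1/5.49 − 1/16.5 = 0.12154.
t = 0.86173 / 0.12154 ≈ 7.0899 minutes.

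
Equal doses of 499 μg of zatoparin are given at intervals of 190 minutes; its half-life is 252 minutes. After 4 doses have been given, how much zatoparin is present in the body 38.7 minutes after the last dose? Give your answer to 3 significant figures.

The 4 doses were given 608.7, 418.7, 228.7, 38.7 minutes ago.
Total = 499·(1/2)^(608.7/252) + 499·(1/2)^(418.7/252) + 499·(1/2)^(228.7/252) + 499·(1/2)^(38.7/252)
      = 93.534 + 157.74 + 266.01 + 448.61 ≈ 965.9 μg.

966 μg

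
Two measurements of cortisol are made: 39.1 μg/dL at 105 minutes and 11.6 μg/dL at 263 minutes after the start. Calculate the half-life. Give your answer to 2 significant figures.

90 minutes

Over Δt = 263 − 105 = 158 minutes, the level fell by a factor of 39.1/11.6 ≈ 3.3707.
n = log₂(3.3707) ≈ 1.753 half-lives, so t½ = 158/1.753 ≈ 90.129 minutes.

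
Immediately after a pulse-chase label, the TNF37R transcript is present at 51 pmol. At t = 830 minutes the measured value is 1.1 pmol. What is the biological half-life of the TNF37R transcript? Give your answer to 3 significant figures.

A/A₀ = 1.1/51 ≈ 0.021569.
n = log₂(46.364) ≈ 5.5349 half-lives elapsed in 830 minutes.
t½ = 830/5.5349 ≈ 149.96 minutes.

150 minutes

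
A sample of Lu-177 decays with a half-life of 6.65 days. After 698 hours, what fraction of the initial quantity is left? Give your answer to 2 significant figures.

0.048

698 hours = 29.0833 days.
n = 29.0833/6.65 ≈ 4.3734 half-lives.
Fraction remaining = (1/2)^4.3734 ≈ 0.048246.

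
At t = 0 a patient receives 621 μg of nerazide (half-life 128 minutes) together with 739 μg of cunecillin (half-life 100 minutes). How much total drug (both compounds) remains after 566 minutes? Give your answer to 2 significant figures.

nerazide: 621 × (1/2)^(566/128) = 621 × (1/2)^4.4219 ≈ 28.972 μg.
cunecillin: 739 × (1/2)^(566/100) = 739 × (1/2)^5.66 ≈ 14.616 μg.
Total = 28.972 + 14.616 ≈ 43.587 μg.

44 μg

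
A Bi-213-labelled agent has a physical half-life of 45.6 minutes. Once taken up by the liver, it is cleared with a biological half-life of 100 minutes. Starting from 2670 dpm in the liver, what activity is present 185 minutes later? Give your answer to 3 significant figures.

1/t_eff = 1/t_phys + 1/t_biol = 1/45.6 + 1/100 = 0.03193 per minute.
t_eff = 45.6 × 100 / (45.6 + 100) ≈ 31.319 minutes.
Remaining = 2670 × (1/2)^(185/31.319) = 2670 × (1/2)^5.907 ≈ 44.496 dpm.

44.5 dpm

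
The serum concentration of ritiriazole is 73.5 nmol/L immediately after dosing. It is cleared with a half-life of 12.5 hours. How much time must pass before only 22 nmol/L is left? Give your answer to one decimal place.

21.8 hours

Fraction remaining = 22/73.5 ≈ 0.29932.
n = log₂(73.5/22) = ln(3.3409)/ln 2 ≈ 1.7402 half-lives.
t = n × t½ = 1.7402 × 12.5 ≈ 21.753 hours.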